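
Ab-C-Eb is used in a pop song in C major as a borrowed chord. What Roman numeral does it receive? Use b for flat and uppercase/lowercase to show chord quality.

In C major scale degree 6 is A; Ab is its lowered form, from C minor. Ab–C–Eb is a major chord — the form found in C minor, not the diatonic vi (Am). Borrowed into C major it is written bVI.

bVI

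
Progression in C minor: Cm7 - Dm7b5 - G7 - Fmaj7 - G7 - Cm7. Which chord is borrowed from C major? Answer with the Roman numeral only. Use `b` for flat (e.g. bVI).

IVmaj7

C minor has the diatonic set Cm, Ddim, Eb, Fm, G, Ab, Bb (with V from harmonic minor). Cm7, Dm7b5 and G7 all belong to that set. Fmaj7 (F–A–C–E) doesn't fit — on degree 4 C minor would have Fm (iv). Fmaj7 is the degree-4 chord of C major, so it is the borrowed IVmaj7.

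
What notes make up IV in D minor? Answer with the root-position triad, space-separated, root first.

G B D

IV is built on scale degree 4, which is G in both D minor and its parallel. Building the major chord from the parallel major on G: G–B–D.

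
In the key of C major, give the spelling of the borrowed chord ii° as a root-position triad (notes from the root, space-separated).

ii° is built on scale degree 2, which is D in both C major and its parallel. Stacking thirds in C minor on D gives D–F–Ab.

D F Ab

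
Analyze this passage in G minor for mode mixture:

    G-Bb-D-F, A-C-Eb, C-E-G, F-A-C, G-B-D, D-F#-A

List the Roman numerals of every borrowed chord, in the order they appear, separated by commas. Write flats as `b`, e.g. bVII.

The diatonic triads in G minor (with V from harmonic minor) are Gm, Adim, Bb, Cm, D, Eb, F. Of the given chords, G–Bb–D–F = Gm7, A–C–Eb = Adim, F–A–C = F and D–F#–A = D are diatonic. C–E–G doesn't fit — on degree 4 G minor would have Cm (iv). C is the degree-4 chord of G major, so it is the borrowed IV. G–B–D doesn't fit — on degree 1 G minor would have Gm (i). G is the degree-1 chord of G major, so it is the borrowed I.

IV, I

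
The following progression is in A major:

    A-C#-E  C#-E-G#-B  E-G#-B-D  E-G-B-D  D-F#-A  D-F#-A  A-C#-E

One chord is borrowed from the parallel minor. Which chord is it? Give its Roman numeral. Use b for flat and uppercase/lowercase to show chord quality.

A major has the diatonic set A, Bm, C#m, D, E, F#m, G#dim. A–C#–E = A, C#–E–G#–B = C#m7, E–G#–B–D = E7 and D–F#–A = D all belong to that set. But E–G–B–D is foreign: the diatonic V on degree 5 is E, whereas Em7 comes from A minor. It is labeled v7.

v7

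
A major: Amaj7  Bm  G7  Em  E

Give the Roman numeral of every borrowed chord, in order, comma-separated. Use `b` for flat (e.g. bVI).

In A major the diatonic chords are A, Bm, C#m, D, E, F#m, G#dim. Amaj7, Bm and E all belong to that set. G7 (G–B–D–F) is not: scale degree 7 in A major carries G#dim (vii°). In A minor the chord on that degree is G7, so here it functions as bVII7, borrowed from the parallel minor. Em (E–G–B) doesn't fit — on degree 5 A major would have E (V). Em is the degree-5 chord of A minor, so it is the borrowed v.

bVII7, v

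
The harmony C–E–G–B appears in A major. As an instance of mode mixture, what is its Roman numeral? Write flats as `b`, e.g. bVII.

bIIImaj7

C is the lowered form of scale degree 3 in A major (the diatonic degree 3 is C#). The diatonic chord on degree 3 would be C#m (iii), but C–E–G–B is the major-seventh chord from A minor. As a borrowed chord it is labeled bIIImaj7.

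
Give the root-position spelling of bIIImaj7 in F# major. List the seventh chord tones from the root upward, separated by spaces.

bIIImaj7 is built on the lowered scale degree 3. In F# major degree 3 is A#; lowered it becomes A. Building the major-seventh chord from the parallel minor on A: A–C#–E–G#.

A C# E G#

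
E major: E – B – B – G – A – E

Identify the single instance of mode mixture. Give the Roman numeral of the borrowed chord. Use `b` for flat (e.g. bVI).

E major has the diatonic set E, F#m, G#m, A, B, C#m, D#dim. Of the given chords, E, B and A are diatonic. But G (G–B–D) is foreign: the diatonic iii on degree 3 is G#m, whereas G comes from E minor. It is labeled bIII.

bIII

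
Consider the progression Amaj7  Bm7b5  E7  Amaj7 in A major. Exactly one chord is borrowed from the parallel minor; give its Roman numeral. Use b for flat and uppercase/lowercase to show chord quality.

The diatonic triads in A major are A, Bm, C#m, D, E, F#m, G#dim. Amaj7 and E7 both belong to that set. Bm7b5 (B–D–F–A) doesn't fit — on degree 2 A major would have Bm (ii). Bm7b5 is the degree-2 chord of A minor, so it is the borrowed iiø7.

iiø7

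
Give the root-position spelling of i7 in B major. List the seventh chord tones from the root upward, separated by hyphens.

The root, B, is scale degree 1 — the same note in B major and B minor; only the chord quality changes. Building the minor-seventh chord from the parallel minor on B: B–D–F#–A.

B-D-F#-A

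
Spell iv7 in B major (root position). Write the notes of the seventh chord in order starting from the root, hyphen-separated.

iv7 is built on scale degree 4, which is E in both B major and its parallel. Stacking thirds in B minor on E gives E–G–B–D.

E-G-B-D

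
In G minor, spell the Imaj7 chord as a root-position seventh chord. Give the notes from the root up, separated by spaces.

The root, G, is scale degree 1 — the same note in G minor and G major; only the chord quality changes. In G major the chord on G is G–B–D–F#.

G B D F#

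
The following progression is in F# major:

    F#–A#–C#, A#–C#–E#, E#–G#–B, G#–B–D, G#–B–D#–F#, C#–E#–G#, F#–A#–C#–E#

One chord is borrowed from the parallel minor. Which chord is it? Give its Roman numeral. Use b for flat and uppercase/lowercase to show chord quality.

F# major has the diatonic set F#, G#m, A#m, B, C#, D#m, E#dim. Of the given chords, F#–A#–C# = F#, A#–C#–E# = A#m, E#–G#–B = E#dim, G#–B–D#–F# = G#m7, C#–E#–G# = C# and F#–A#–C#–E# = F#maj7 are diatonic. G#–B–D doesn't fit — on degree 2 F# major would have G#m (ii). G#dim is the degree-2 chord of F# minor, so it is the borrowed ii°.

ii°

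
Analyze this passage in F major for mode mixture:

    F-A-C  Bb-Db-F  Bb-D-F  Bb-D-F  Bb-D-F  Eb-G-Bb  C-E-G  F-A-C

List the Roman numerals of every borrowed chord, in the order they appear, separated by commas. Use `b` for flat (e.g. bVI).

iv, bVII

The diatonic triads in F major are F, Gm, Am, Bb, C, Dm, Edim. F–A–C = F, Bb–D–F = Bb and C–E–G = C all belong to that set. Bb–Db–F doesn't fit — on degree 4 F major would have Bb (IV). Bbm is the degree-4 chord of F minor, so it is the borrowed iv. Eb–G–Bb is not: scale degree 7 in F major carries Edim (vii°). In F minor the chord on that degree is Eb, so here it functions as bVII, borrowed from the parallel minor.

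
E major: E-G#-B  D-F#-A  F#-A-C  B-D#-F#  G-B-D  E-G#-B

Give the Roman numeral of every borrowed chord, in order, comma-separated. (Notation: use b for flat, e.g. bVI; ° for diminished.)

bVII, ii°, bIII

In E major the diatonic chords are E, F#m, G#m, A, B, C#m, D#dim. Of the given chords, E–G#–B = E and B–D#–F# = B are diatonic. D–F#–A doesn't fit — on degree 7 E major would have D#dim (vii°). D is the degree-7 chord of E minor, so it is the borrowed bVII. But F#–A–C is foreign: the diatonic ii on degree 2 is F#m, whereas F#dim comes from E minor. It is labeled ii°. G–B–D doesn't fit — on degree 3 E major would have G#m (iii). G is the degree-3 chord of E minor, so it is the borrowed bIII.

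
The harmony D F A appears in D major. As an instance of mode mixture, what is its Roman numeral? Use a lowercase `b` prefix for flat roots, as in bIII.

The root D is the diatonic 1st degree of D major; the borrowing shows in the chord quality. Diatonically D major has D (I) on that degree; D–F–A is instead the minor chord native to D minor, so it takes the label i.

i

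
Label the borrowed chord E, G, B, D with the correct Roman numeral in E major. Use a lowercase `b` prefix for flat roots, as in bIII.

The root E is the diatonic 1st degree of E major; the borrowing shows in the chord quality. Diatonically E major has E (I) on that degree; E–G–B–D is instead the minor-seventh chord native to E minor, so it takes the label i7.

i7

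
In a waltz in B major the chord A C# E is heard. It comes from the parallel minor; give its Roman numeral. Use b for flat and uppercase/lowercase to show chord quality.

The root A is the lowered 7th scale degree — diatonically B major has A# there. A–C#–E is a major chord — the form found in B minor, not the diatonic vii° (A#dim). Borrowed into B major it is written bVII.

bVII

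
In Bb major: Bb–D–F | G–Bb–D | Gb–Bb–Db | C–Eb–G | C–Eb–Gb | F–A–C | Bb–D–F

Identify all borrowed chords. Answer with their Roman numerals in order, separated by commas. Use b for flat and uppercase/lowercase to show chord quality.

The diatonic triads in Bb major are Bb, Cm, Dm, Eb, F, Gm, Adim. Bb–D–F = Bb, G–Bb–D = Gm, C–Eb–G = Cm and F–A–C = F all belong to that set. Gb–Bb–Db is not: scale degree 6 in Bb major carries Gm (vi). In Bb minor the chord on that degree is Gb, so here it functions as bVI, borrowed from the parallel minor. C–Eb–Gb doesn't fit — on degree 2 Bb major would have Cm (ii). Cdim is the degree-2 chord of Bb minor, so it is the borrowed ii°.

bVI, ii°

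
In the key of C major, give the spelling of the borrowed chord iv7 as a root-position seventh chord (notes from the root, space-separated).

F Ab C Eb

The root, F, is scale degree 4 — the same note in C major and C minor; only the chord quality changes. Stacking thirds in C minor on F gives F–Ab–C–Eb.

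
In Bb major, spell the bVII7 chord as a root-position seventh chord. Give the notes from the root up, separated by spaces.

bVII7 is built on the lowered scale degree 7. In Bb major degree 7 is A; lowered it becomes Ab. In Bb minor the chord on Ab is Ab–C–Eb–Gb.

Ab C Eb Gb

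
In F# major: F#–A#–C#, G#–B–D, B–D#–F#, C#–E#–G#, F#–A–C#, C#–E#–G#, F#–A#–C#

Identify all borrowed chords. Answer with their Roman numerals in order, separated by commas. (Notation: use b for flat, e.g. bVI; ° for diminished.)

F# major has the diatonic set F#, G#m, A#m, B, C#, D#m, E#dim. F#–A#–C# = F#, B–D#–F# = B and C#–E#–G# = C# all belong to that set. G#–B–D is not: scale degree 2 in F# major carries G#m (ii). In F# minor the chord on that degree is G#dim, so here it functions as ii°, borrowed from the parallel minor. F#–A–C# is not: scale degree 1 in F# major carries F# (I). In F# minor the chord on that degree is F#m, so here it functions as i, borrowed from the parallel minor.

ii°, i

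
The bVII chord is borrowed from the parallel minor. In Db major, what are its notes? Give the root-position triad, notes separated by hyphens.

Scale degree 7 in Db major is C. bVII uses the lowered form, Cb, taken from Db minor. Stacking thirds in Db minor on Cb gives Cb–Eb–Gb.

Cb-Eb-Gb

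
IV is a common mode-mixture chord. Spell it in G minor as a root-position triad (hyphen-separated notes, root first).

C-E-G

The root, C, is scale degree 4 — the same note in G minor and G major; only the chord quality changes. Building the major chord from the parallel major on C: C–E–G.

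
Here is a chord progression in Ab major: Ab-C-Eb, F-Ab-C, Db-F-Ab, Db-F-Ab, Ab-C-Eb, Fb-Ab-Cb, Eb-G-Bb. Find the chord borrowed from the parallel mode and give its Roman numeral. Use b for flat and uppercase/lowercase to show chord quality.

Ab major has the diatonic set Ab, Bbm, Cm, Db, Eb, Fm, Gdim. Of the given chords, Ab–C–Eb = Ab, F–Ab–C = Fm, Db–F–Ab = Db and Eb–G–Bb = Eb are diatonic. Fb–Ab–Cb doesn't fit — on degree 6 Ab major would have Fm (vi). Fb is the degree-6 chord of Ab minor, so it is the borrowed bVI.

bVI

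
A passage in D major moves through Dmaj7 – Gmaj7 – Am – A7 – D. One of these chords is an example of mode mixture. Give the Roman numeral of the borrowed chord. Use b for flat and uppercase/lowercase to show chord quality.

v

D major has the diatonic set D, Em, F#m, G, A, Bm, C#dim. Dmaj7, Gmaj7, A7 and D are all diatonic. Am (A–C–E) doesn't fit — on degree 5 D major would have A (V). Am is the degree-5 chord of D minor, so it is the borrowed v.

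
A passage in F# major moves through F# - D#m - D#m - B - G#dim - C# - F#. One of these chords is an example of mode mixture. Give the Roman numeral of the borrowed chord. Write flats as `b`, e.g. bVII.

ii°

In F# major the diatonic chords are F#, G#m, A#m, B, C#, D#m, E#dim. F#, D#m, B and C# are all diatonic. G#dim (G#–B–D) doesn't fit — on degree 2 F# major would have G#m (ii). G#dim is the degree-2 chord of F# minor, so it is the borrowed ii°.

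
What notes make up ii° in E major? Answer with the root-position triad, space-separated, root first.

F# A C

The root, F#, is scale degree 2 — the same note in E major and E minor; only the chord quality changes. In E minor the chord on F# is F#–A–C.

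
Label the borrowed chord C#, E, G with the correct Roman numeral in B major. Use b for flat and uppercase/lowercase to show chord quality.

ii°

C# is scale degree 2 in B major. The diatonic chord on degree 2 would be C#m (ii), but C#–E–G is the diminished chord from B minor. As a borrowed chord it is labeled ii°.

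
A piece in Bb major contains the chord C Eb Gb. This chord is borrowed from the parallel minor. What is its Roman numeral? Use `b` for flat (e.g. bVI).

ii°

C is scale degree 2 in Bb major. C–Eb–Gb is a diminished chord — the form found in Bb minor, not the diatonic ii (Cm). Borrowed into Bb major it is written ii°.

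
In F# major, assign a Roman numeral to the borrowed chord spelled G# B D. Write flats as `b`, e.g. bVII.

ii°

The root G# is the diatonic 2nd degree of F# major; the borrowing shows in the chord quality. Diatonically F# major has G#m (ii) on that degree; G#–B–D is instead the diminished chord native to F# minor, so it takes the label ii°.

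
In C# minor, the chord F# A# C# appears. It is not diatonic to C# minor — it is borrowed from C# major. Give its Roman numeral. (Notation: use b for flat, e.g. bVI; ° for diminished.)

The root F# is the diatonic 4th degree of C# minor; the borrowing shows in the chord quality. The diatonic chord on degree 4 would be F#m (iv), but F#–A#–C# is the major chord from C# major. As a borrowed chord it is labeled IV.

IV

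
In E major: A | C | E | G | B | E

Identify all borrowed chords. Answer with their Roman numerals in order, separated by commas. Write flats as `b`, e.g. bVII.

The diatonic triads in E major are E, F#m, G#m, A, B, C#m, D#dim. Of the given chords, A, E and B are diatonic. C (C–E–G) doesn't fit — on degree 6 E major would have C#m (vi). C is the degree-6 chord of E minor, so it is the borrowed bVI. G (G–B–D) doesn't fit — on degree 3 E major would have G#m (iii). G is the degree-3 chord of E minor, so it is the borrowed bIII.

bVI, bIII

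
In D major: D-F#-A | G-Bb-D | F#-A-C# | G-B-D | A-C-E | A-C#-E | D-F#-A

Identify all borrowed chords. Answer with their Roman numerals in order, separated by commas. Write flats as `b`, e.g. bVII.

In D major the diatonic chords are D, Em, F#m, G, A, Bm, C#dim. Of the given chords, D–F#–A = D, F#–A–C# = F#m, G–B–D = G and A–C#–E = A are diatonic. G–Bb–D doesn't fit — on degree 4 D major would have G (IV). Gm is the degree-4 chord of D minor, so it is the borrowed iv. A–C–E doesn't fit — on degree 5 D major would have A (V). Am is the degree-5 chord of D minor, so it is the borrowed v.

iv, v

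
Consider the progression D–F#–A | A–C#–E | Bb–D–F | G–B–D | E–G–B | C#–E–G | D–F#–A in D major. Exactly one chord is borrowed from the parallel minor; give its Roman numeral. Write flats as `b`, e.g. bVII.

bVI

The diatonic triads in D major are D, Em, F#m, G, A, Bm, C#dim. Of the given chords, D–F#–A = D, A–C#–E = A, G–B–D = G, E–G–B = Em and C#–E–G = C#dim are diatonic. But Bb–D–F is foreign: the diatonic vi on degree 6 is Bm, whereas Bb comes from D minor. It is labeled bVI.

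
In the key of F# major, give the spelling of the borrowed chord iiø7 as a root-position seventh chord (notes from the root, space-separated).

G# B D F#

The root, G#, is scale degree 2 — the same note in F# major and F# minor; only the chord quality changes. In F# minor the chord on G# is G#–B–D–F#.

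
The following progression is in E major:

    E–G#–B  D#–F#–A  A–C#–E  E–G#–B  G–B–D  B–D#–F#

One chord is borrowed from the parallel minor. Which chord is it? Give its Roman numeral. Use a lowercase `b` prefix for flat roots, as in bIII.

bIII

E major has the diatonic set E, F#m, G#m, A, B, C#m, D#dim. Of the given chords, E–G#–B = E, D#–F#–A = D#dim, A–C#–E = A and B–D#–F# = B are diatonic. G–B–D doesn't fit — on degree 3 E major would have G#m (iii). G is the degree-3 chord of E minor, so it is the borrowed bIII.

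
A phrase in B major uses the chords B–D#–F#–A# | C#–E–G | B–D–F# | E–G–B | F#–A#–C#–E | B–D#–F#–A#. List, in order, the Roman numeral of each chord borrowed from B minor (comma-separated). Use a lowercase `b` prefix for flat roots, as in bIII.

ii°, i, iv

B major has the diatonic set B, C#m, D#m, E, F#, G#m, A#dim. Of the given chords, B–D#–F#–A# = Bmaj7 and F#–A#–C#–E = F#7 are diatonic. C#–E–G is not: scale degree 2 in B major carries C#m (ii). In B minor the chord on that degree is C#dim, so here it functions as ii°, borrowed from the parallel minor. B–D–F# doesn't fit — on degree 1 B major would have B (I). Bm is the degree-1 chord of B minor, so it is the borrowed i. E–G–B is not: scale degree 4 in B major carries E (IV). In B minor the chord on that degree is Em, so here it functions as iv, borrowed from the parallel minor.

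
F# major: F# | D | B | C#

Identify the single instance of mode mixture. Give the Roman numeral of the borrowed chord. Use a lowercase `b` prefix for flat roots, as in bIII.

bVI

F# major has the diatonic set F#, G#m, A#m, B, C#, D#m, E#dim. F#, B and C# are all diatonic. D (D–F#–A) doesn't fit — on degree 6 F# major would have D#m (vi). D is the degree-6 chord of F# minor, so it is the borrowed bVI.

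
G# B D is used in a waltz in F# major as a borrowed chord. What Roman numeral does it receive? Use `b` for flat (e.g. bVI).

G# is scale degree 2 in F# major. The diatonic chord on degree 2 would be G#m (ii), but G#–B–D is the diminished chord from F# minor. As a borrowed chord it is labeled ii°.

ii°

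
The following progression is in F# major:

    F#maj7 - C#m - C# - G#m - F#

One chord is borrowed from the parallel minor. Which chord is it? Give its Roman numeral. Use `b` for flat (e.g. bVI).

v

In F# major the diatonic chords are F#, G#m, A#m, B, C#, D#m, E#dim. F#maj7, C#, G#m and F# all belong to that set. C#m (C#–E–G#) doesn't fit — on degree 5 F# major would have C# (V). C#m is the degree-5 chord of F# minor, so it is the borrowed v.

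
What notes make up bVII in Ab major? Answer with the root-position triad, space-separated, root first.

bVII is built on the lowered scale degree 7. In Ab major degree 7 is G; lowered it becomes Gb. Stacking thirds in Ab minor on Gb gives Gb–Bb–Db.

Gb Bb Db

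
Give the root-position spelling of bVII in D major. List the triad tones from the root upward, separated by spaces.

Scale degree 7 in D major is C#. bVII uses the lowered form, C, taken from D minor. In D minor the chord on C is C–E–G.

C E G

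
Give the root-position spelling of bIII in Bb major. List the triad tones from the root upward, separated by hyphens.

bIII is built on the lowered scale degree 3. In Bb major degree 3 is D; lowered it becomes Db. Building the major chord from the parallel minor on Db: Db–F–Ab.

Db-F-Ab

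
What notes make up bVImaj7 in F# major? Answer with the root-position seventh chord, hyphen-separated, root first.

D-F#-A-C#

The root of bVImaj7 is the lowered 6th degree: D# becomes D. In F# minor the chord on D is D–F#–A–C#.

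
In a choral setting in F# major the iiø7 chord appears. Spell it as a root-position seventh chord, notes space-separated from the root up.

G# B D F#

The root, G#, is scale degree 2 — the same note in F# major and F# minor; only the chord quality changes. Stacking thirds in F# minor on G# gives G#–B–D–F#.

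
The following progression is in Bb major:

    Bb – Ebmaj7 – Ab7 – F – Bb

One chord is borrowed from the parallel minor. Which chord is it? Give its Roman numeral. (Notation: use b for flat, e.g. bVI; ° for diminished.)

bVII7

In Bb major the diatonic chords are Bb, Cm, Dm, Eb, F, Gm, Adim. Of the given chords, Bb, Ebmaj7 and F are diatonic. Ab7 (Ab–C–Eb–Gb) is not: scale degree 7 in Bb major carries Adim (vii°). In Bb minor the chord on that degree is Ab7, so here it functions as bVII7, borrowed from the parallel minor.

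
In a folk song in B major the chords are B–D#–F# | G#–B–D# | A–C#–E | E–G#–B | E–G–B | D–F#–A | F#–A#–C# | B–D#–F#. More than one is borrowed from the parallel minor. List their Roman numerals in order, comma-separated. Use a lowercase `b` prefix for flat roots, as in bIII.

bVII, iv, bIII

In B major the diatonic chords are B, C#m, D#m, E, F#, G#m, A#dim. B–D#–F# = B, G#–B–D# = G#m, E–G#–B = E and F#–A#–C# = F# all belong to that set. A–C#–E doesn't fit — on degree 7 B major would have A#dim (vii°). A is the degree-7 chord of B minor, so it is the borrowed bVII. But E–G–B is foreign: the diatonic IV on degree 4 is E, whereas Em comes from B minor. It is labeled iv. D–F#–A doesn't fit — on degree 3 B major would have D#m (iii). D is the degree-3 chord of B minor, so it is the borrowed bIII.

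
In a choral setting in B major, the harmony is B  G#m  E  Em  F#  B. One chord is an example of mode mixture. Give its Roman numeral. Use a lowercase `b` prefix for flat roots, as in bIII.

The diatonic triads in B major are B, C#m, D#m, E, F#, G#m, A#dim. B, G#m, E and F# all belong to that set. Em (E–G–B) is not: scale degree 4 in B major carries E (IV). In B minor the chord on that degree is Em, so here it functions as iv, borrowed from the parallel minor.

iv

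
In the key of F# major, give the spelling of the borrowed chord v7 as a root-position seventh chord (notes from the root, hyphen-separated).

v7 is built on scale degree 5, which is C# in both F# major and its parallel. Stacking thirds in F# minor on C# gives C#–E–G#–B.

C#-E-G#-B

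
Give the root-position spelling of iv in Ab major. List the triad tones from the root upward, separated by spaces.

Db Fb Ab

The root, Db, is scale degree 4 — the same note in Ab major and Ab minor; only the chord quality changes. In Ab minor the chord on Db is Db–Fb–Ab.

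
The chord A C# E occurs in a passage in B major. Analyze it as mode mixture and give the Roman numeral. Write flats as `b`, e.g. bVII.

bVII

A is the lowered form of scale degree 7 in B major (the diatonic degree 7 is A#). Diatonically B major has A#dim (vii°) on that degree; A–C#–E is instead the major chord native to B minor, so it takes the label bVII.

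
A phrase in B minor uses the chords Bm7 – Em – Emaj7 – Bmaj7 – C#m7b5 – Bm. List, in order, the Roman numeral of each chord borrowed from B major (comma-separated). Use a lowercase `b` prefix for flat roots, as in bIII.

The diatonic triads in B minor (with V from harmonic minor) are Bm, C#dim, D, Em, F#, G, A. Bm7, Em, C#m7b5 and Bm all belong to that set. But Emaj7 (E–G#–B–D#) is foreign: the diatonic iv on degree 4 is Em, whereas Emaj7 comes from B major. It is labeled IVmaj7. But Bmaj7 (B–D#–F#–A#) is foreign: the diatonic i on degree 1 is Bm, whereas Bmaj7 comes from B major. It is labeled Imaj7.

IVmaj7, Imaj7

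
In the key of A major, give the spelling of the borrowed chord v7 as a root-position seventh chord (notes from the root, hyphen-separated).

v7 is built on scale degree 5, which is E in both A major and its parallel. Building the minor-seventh chord from the parallel minor on E: E–G–B–D.

E-G-B-D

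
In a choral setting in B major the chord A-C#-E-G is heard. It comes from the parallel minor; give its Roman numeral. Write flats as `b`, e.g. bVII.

In B major scale degree 7 is A#; A is its lowered form, from B minor. The diatonic chord on degree 7 would be A#dim (vii°), but A–C#–E–G is the dominant-seventh chord from B minor. As a borrowed chord it is labeled bVII7.

bVII7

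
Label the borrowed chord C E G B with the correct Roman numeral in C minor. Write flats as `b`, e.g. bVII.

Imaj7

The root C is the diatonic 1st degree of C minor; the borrowing shows in the chord quality. The diatonic chord on degree 1 would be Cm (i), but C–E–G–B is the major-seventh chord from C major. As a borrowed chord it is labeled Imaj7.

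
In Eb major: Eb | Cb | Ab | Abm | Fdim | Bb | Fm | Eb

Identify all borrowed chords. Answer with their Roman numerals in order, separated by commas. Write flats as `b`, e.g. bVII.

The diatonic triads in Eb major are Eb, Fm, Gm, Ab, Bb, Cm, Ddim. Eb, Ab, Bb and Fm all belong to that set. But Cb (Cb–Eb–Gb) is foreign: the diatonic vi on degree 6 is Cm, whereas Cb comes from Eb minor. It is labeled bVI. Abm (Ab–Cb–Eb) doesn't fit — on degree 4 Eb major would have Ab (IV). Abm is the degree-4 chord of Eb minor, so it is the borrowed iv. But Fdim (F–Ab–Cb) is foreign: the diatonic ii on degree 2 is Fm, whereas Fdim comes from Eb minor. It is labeled ii°.

bVI, iv, ii°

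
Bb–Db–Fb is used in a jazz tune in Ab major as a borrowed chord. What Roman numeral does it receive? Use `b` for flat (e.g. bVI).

ii°

The root Bb is the diatonic 2nd degree of Ab major; the borrowing shows in the chord quality. Diatonically Ab major has Bbm (ii) on that degree; Bb–Db–Fb is instead the diminished chord native to Ab minor, so it takes the label ii°.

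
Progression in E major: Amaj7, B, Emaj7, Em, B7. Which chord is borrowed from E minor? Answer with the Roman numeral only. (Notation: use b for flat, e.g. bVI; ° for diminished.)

In E major the diatonic chords are E, F#m, G#m, A, B, C#m, D#dim. Of the given chords, Amaj7, B, Emaj7 and B7 are diatonic. Em (E–G–B) doesn't fit — on degree 1 E major would have E (I). Em is the degree-1 chord of E minor, so it is the borrowed i.

i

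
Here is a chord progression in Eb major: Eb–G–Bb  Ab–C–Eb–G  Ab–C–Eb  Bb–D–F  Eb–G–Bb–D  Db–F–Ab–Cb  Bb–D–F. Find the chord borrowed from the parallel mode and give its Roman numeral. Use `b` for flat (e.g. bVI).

bVII7

The diatonic triads in Eb major are Eb, Fm, Gm, Ab, Bb, Cm, Ddim. Eb–G–Bb = Eb, Ab–C–Eb–G = Abmaj7, Ab–C–Eb = Ab, Bb–D–F = Bb and Eb–G–Bb–D = Ebmaj7 all belong to that set. Db–F–Ab–Cb is not: scale degree 7 in Eb major carries Ddim (vii°). In Eb minor the chord on that degree is Db7, so here it functions as bVII7, borrowed from the parallel minor.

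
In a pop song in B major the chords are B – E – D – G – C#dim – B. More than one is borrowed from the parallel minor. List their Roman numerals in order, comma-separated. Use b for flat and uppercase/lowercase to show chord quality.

In B major the diatonic chords are B, C#m, D#m, E, F#, G#m, A#dim. B and E are both diatonic. But D (D–F#–A) is foreign: the diatonic iii on degree 3 is D#m, whereas D comes from B minor. It is labeled bIII. G (G–B–D) is not: scale degree 6 in B major carries G#m (vi). In B minor the chord on that degree is G, so here it functions as bVI, borrowed from the parallel minor. C#dim (C#–E–G) doesn't fit — on degree 2 B major would have C#m (ii). C#dim is the degree-2 chord of B minor, so it is the borrowed ii°.

bIII, bVI, ii°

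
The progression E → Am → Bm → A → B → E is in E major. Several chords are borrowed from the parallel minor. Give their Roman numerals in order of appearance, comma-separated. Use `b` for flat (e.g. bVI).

E major has the diatonic set E, F#m, G#m, A, B, C#m, D#dim. E, A and B are all diatonic. Am (A–C–E) is not: scale degree 4 in E major carries A (IV). In E minor the chord on that degree is Am, so here it functions as iv, borrowed from the parallel minor. Bm (B–D–F#) doesn't fit — on degree 5 E major would have B (V). Bm is the degree-5 chord of E minor, so it is the borrowed v.

iv, v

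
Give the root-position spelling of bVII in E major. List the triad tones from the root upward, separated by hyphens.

D-F#-A

The root of bVII is the lowered 7th degree: D# becomes D. In E minor the chord on D is D–F#–A.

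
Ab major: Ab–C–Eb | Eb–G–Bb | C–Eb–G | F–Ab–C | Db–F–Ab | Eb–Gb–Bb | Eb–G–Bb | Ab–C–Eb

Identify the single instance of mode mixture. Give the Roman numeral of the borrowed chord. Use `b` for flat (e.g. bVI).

In Ab major the diatonic chords are Ab, Bbm, Cm, Db, Eb, Fm, Gdim. Ab–C–Eb = Ab, Eb–G–Bb = Eb, C–Eb–G = Cm, F–Ab–C = Fm and Db–F–Ab = Db all belong to that set. Eb–Gb–Bb doesn't fit — on degree 5 Ab major would have Eb (V). Ebm is the degree-5 chord of Ab minor, so it is the borrowed v.

v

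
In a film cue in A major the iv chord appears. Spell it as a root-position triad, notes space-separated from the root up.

The root, D, is scale degree 4 — the same note in A major and A minor; only the chord quality changes. Stacking thirds in A minor on D gives D–F–A.

D F A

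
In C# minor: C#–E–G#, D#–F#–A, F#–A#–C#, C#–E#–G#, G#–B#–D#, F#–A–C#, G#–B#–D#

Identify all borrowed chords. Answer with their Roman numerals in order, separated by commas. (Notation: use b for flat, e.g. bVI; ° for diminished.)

C# minor has the diatonic set C#m, D#dim, E, F#m, G#, A, B (with V from harmonic minor). C#–E–G# = C#m, D#–F#–A = D#dim, G#–B#–D# = G# and F#–A–C# = F#m all belong to that set. But F#–A#–C# is foreign: the diatonic iv on degree 4 is F#m, whereas F# comes from C# major. It is labeled IV. C#–E#–G# doesn't fit — on degree 1 C# minor would have C#m (i). C# is the degree-1 chord of C# major, so it is the borrowed I.

IV, I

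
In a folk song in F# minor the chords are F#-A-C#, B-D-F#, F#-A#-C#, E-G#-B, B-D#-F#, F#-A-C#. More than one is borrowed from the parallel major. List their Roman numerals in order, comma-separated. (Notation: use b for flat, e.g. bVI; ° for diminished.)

In F# minor (with V from harmonic minor) the diatonic chords are F#m, G#dim, A, Bm, C#, D, E. F#–A–C# = F#m, B–D–F# = Bm and E–G#–B = E all belong to that set. But F#–A#–C# is foreign: the diatonic i on degree 1 is F#m, whereas F# comes from F# major. It is labeled I. B–D#–F# is not: scale degree 4 in F# minor carries Bm (iv). In F# major the chord on that degree is B, so here it functions as IV, borrowed from the parallel major.

I, IV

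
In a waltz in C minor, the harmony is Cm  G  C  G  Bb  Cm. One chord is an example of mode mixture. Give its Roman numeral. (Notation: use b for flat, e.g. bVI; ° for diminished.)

C minor has the diatonic set Cm, Ddim, Eb, Fm, G, Ab, Bb (with V from harmonic minor). Of the given chords, Cm, G and Bb are diatonic. But C (C–E–G) is foreign: the diatonic i on degree 1 is Cm, whereas C comes from C major. It is labeled I.

I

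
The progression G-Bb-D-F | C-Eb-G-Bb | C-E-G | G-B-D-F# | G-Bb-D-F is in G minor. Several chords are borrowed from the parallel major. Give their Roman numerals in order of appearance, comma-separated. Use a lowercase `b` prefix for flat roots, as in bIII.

G minor has the diatonic set Gm, Adim, Bb, Cm, D, Eb, F (with V from harmonic minor). Of the given chords, G–Bb–D–F = Gm7 and C–Eb–G–Bb = Cm7 are diatonic. But C–E–G is foreign: the diatonic iv on degree 4 is Cm, whereas C comes from G major. It is labeled IV. G–B–D–F# is not: scale degree 1 in G minor carries Gm (i). In G major the chord on that degree is Gmaj7, so here it functions as Imaj7, borrowed from the parallel major.

IV, Imaj7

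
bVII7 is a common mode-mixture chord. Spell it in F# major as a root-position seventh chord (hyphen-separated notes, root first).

The root of bVII7 is the lowered 7th degree: E# becomes E. Building the dominant-seventh chord from the parallel minor on E: E–G#–B–D.

E-G#-B-D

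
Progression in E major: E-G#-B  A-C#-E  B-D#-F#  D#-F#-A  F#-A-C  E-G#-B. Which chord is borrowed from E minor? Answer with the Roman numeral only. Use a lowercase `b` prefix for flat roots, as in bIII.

ii°

In E major the diatonic chords are E, F#m, G#m, A, B, C#m, D#dim. E–G#–B = E, A–C#–E = A, B–D#–F# = B and D#–F#–A = D#dim are all diatonic. But F#–A–C is foreign: the diatonic ii on degree 2 is F#m, whereas F#dim comes from E minor. It is labeled ii°.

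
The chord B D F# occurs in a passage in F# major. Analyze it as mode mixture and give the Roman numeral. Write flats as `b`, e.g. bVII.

iv

The root B is the diatonic 4th degree of F# major; the borrowing shows in the chord quality. B–D–F# is a minor chord — the form found in F# minor, not the diatonic IV (B). Borrowed into F# major it is written iv.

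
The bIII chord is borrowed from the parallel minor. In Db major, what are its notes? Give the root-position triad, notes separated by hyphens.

bIII is built on the lowered scale degree 3. In Db major degree 3 is F; lowered it becomes Fb. In Db minor the chord on Fb is Fb–Ab–Cb.

Fb-Ab-Cb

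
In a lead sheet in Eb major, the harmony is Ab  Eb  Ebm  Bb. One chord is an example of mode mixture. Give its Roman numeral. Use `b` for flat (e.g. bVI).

In Eb major the diatonic chords are Eb, Fm, Gm, Ab, Bb, Cm, Ddim. Ab, Eb and Bb all belong to that set. But Ebm (Eb–Gb–Bb) is foreign: the diatonic I on degree 1 is Eb, whereas Ebm comes from Eb minor. It is labeled i.

i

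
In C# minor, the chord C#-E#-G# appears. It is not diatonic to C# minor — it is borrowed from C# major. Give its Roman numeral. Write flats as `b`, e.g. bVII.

I

The root C# is the diatonic 1st degree of C# minor; the borrowing shows in the chord quality. C#–E#–G# is a major chord — the form found in C# major, not the diatonic i (C#m). Borrowed into C# minor it is written I.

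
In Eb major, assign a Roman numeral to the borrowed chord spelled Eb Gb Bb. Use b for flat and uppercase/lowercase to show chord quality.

i

Eb is scale degree 1 in Eb major. Eb–Gb–Bb is a minor chord — the form found in Eb minor, not the diatonic I (Eb). Borrowed into Eb major it is written i.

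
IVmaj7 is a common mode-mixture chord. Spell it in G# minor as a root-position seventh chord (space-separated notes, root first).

C# E# G# B#

IVmaj7 is built on scale degree 4, which is C# in both G# minor and its parallel. In G# major the chord on C# is C#–E#–G#–B#.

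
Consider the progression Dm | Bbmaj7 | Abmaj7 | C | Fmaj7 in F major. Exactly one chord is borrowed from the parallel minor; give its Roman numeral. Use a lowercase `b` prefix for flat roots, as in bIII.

The diatonic triads in F major are F, Gm, Am, Bb, C, Dm, Edim. Dm, Bbmaj7, C and Fmaj7 all belong to that set. Abmaj7 (Ab–C–Eb–G) doesn't fit — on degree 3 F major would have Am (iii). Abmaj7 is the degree-3 chord of F minor, so it is the borrowed bIIImaj7.

bIIImaj7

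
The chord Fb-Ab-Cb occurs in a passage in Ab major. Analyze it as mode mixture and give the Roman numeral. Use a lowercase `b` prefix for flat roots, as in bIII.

In Ab major scale degree 6 is F; Fb is its lowered form, from Ab minor. Diatonically Ab major has Fm (vi) on that degree; Fb–Ab–Cb is instead the major chord native to Ab minor, so it takes the label bVI.

bVI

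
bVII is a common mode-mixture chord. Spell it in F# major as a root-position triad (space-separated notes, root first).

E G# B

The root of bVII is the lowered 7th degree: E# becomes E. In F# minor the chord on E is E–G#–B.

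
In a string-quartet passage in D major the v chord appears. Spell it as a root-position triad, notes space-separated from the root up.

A C E

v is built on scale degree 5, which is A in both D major and its parallel. Building the minor chord from the parallel minor on A: A–C–E.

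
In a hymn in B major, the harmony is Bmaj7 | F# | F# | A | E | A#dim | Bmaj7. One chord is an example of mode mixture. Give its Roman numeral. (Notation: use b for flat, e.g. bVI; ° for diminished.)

The diatonic triads in B major are B, C#m, D#m, E, F#, G#m, A#dim. Bmaj7, F#, E and A#dim are all diatonic. A (A–C#–E) doesn't fit — on degree 7 B major would have A#dim (vii°). A is the degree-7 chord of B minor, so it is the borrowed bVII.

bVII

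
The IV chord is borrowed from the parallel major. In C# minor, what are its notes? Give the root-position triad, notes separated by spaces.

F# A# C#

IV is built on scale degree 4, which is F# in both C# minor and its parallel. Building the major chord from the parallel major on F#: F#–A#–C#.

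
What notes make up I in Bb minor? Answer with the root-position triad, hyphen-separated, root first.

I is built on scale degree 1, which is Bb in both Bb minor and its parallel. Stacking thirds in Bb major on Bb gives Bb–D–F.

Bb-D-F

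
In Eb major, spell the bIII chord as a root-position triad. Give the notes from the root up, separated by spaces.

Gb Bb Db

bIII is built on the lowered scale degree 3. In Eb major degree 3 is G; lowered it becomes Gb. Building the major chord from the parallel minor on Gb: Gb–Bb–Db.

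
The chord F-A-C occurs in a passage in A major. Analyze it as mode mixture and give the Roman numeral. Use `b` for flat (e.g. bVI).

bVI

The root F is the lowered 6th scale degree — diatonically A major has F# there. F–A–C is a major chord — the form found in A minor, not the diatonic vi (F#m). Borrowed into A major it is written bVI.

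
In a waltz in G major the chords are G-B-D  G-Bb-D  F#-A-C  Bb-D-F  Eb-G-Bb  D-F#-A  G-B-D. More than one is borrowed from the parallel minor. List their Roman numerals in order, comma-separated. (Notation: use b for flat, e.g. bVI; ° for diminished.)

i, bIII, bVI

The diatonic triads in G major are G, Am, Bm, C, D, Em, F#dim. G–B–D = G, F#–A–C = F#dim and D–F#–A = D are all diatonic. But G–Bb–D is foreign: the diatonic I on degree 1 is G, whereas Gm comes from G minor. It is labeled i. But Bb–D–F is foreign: the diatonic iii on degree 3 is Bm, whereas Bb comes from G minor. It is labeled bIII. But Eb–G–Bb is foreign: the diatonic vi on degree 6 is Em, whereas Eb comes from G minor. It is labeled bVI.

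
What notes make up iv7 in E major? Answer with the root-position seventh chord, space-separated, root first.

A C E G

iv7 is built on scale degree 4, which is A in both E major and its parallel. Stacking thirds in E minor on A gives A–C–E–G.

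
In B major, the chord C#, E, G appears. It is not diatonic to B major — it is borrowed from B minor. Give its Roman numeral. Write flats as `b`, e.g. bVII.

The root C# is the diatonic 2nd degree of B major; the borrowing shows in the chord quality. Diatonically B major has C#m (ii) on that degree; C#–E–G is instead the diminished chord native to B minor, so it takes the label ii°.

ii°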